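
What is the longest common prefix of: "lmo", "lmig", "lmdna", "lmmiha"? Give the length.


Words: lmo, lmig, lmdna, lmmiha
  Position 0: all 'l' => match
  Position 1: all 'm' => match
  Position 2: ('o', 'i', 'd', 'm') => mismatch, stop
LCP = "lm" (length 2)

2


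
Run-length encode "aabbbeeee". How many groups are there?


Input: aabbbeeee
Scanning for consecutive runs:
  Group 1: 'a' x 2 (positions 0-1)
  Group 2: 'b' x 3 (positions 2-4)
  Group 3: 'e' x 4 (positions 5-8)
Total groups: 3

3


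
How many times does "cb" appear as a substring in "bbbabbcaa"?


Searching for "cb" in "bbbabbcaa"
Scanning each position:
  Position 0: "bb" => no
  Position 1: "bb" => no
  Position 2: "ba" => no
  Position 3: "ab" => no
  Position 4: "bb" => no
  Position 5: "bc" => no
  Position 6: "ca" => no
  Position 7: "aa" => no
Total occurrences: 0

0


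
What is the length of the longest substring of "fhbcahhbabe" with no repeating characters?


Input: "fhbcahhbabe"
Sliding window (track last position of each char):
  Position 0 ('f'): window [0,0] length 1 -- new best
  Position 1 ('h'): window [0,1] length 2 -- new best
  Position 2 ('b'): window [0,2] length 3 -- new best
  Position 3 ('c'): window [0,3] length 4 -- new best
  Position 4 ('a'): window [0,4] length 5 -- new best
  Position 5 ('h'): repeat (last at 1), move window start to 2
  Position 5 ('h'): window [2,5] length 4
  Position 6 ('h'): repeat (last at 5), move window start to 6
  Position 6 ('h'): window [6,6] length 1
  Position 7 ('b'): window [6,7] length 2
  Position 8 ('a'): window [6,8] length 3
  Position 9 ('b'): repeat (last at 7), move window start to 8
  Position 9 ('b'): window [8,9] length 2
  Position 10 ('e'): window [8,10] length 3
Longest substring with no repeats: "fhbca" with length 5

5


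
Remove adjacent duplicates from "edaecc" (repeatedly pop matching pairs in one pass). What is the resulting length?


Input: edaecc
Stack-based adjacent duplicate removal:
  Read 'e': push. Stack: e
  Read 'd': push. Stack: ed
  Read 'a': push. Stack: eda
  Read 'e': push. Stack: edae
  Read 'c': push. Stack: edaec
  Read 'c': matches stack top 'c' => pop. Stack: edae
Final stack: "edae" (length 4)

4


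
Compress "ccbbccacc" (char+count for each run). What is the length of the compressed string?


Input: ccbbccacc
Runs:
  'c' x 2 => "c2"
  'b' x 2 => "b2"
  'c' x 2 => "c2"
  'a' x 1 => "a1"
  'c' x 2 => "c2"
Compressed: "c2b2c2a1c2"
Compressed length: 10

10


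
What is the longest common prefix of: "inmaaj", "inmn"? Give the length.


Words: inmaaj, inmn
  Position 0: all 'i' => match
  Position 1: all 'n' => match
  Position 2: all 'm' => match
  Position 3: ('a', 'n') => mismatch, stop
LCP = "inm" (length 3)

3


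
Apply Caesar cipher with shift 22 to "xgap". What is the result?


Caesar cipher: shift "xgap" by 22
  'x' (pos 23) + 22 = pos 19 = 't'
  'g' (pos 6) + 22 = pos 2 = 'c'
  'a' (pos 0) + 22 = pos 22 = 'w'
  'p' (pos 15) + 22 = pos 11 = 'l'
Result: tcwl

tcwl


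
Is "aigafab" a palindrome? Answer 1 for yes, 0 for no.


Input: aigafab
Reversed: bafagia
  Compare pos 0 ('a') with pos 6 ('b'): MISMATCH
  Compare pos 1 ('i') with pos 5 ('a'): MISMATCH
  Compare pos 2 ('g') with pos 4 ('f'): MISMATCH
Result: not a palindrome

0


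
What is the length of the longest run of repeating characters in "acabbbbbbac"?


Input: "acabbbbbbac"
Scanning for longest run:
  Position 1 ('c'): new char, reset run to 1
  Position 2 ('a'): new char, reset run to 1
  Position 3 ('b'): new char, reset run to 1
  Position 4 ('b'): continues run of 'b', length=2
  Position 5 ('b'): continues run of 'b', length=3
  Position 6 ('b'): continues run of 'b', length=4
  Position 7 ('b'): continues run of 'b', length=5
  Position 8 ('b'): continues run of 'b', length=6
  Position 9 ('a'): new char, reset run to 1
  Position 10 ('c'): new char, reset run to 1
Longest run: 'b' with length 6

6


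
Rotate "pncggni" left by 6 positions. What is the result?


Input: "pncggni", rotate left by 6
First 6 characters: "pncggn"
Remaining characters: "i"
Concatenate remaining + first: "i" + "pncggn" = "ipncggn"

ipncggn


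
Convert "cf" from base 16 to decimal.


Input: "cf" in base 16
Positional expansion:
  Digit 'c' (value 12) x 16^1 = 192
  Digit 'f' (value 15) x 16^0 = 15
Sum = 207

207


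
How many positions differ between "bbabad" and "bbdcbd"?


Comparing "bbabad" and "bbdcbd" position by position:
  Position 0: 'b' vs 'b' => same
  Position 1: 'b' vs 'b' => same
  Position 2: 'a' vs 'd' => DIFFER
  Position 3: 'b' vs 'c' => DIFFER
  Position 4: 'a' vs 'b' => DIFFER
  Position 5: 'd' vs 'd' => same
Positions that differ: 3

3


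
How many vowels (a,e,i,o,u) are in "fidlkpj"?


Input: fidlkpj
Checking each character:
  'f' at position 0: consonant
  'i' at position 1: vowel (running total: 1)
  'd' at position 2: consonant
  'l' at position 3: consonant
  'k' at position 4: consonant
  'p' at position 5: consonant
  'j' at position 6: consonant
Total vowels: 1

1


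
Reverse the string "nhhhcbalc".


Input: nhhhcbalc
Reading characters right to left:
  Position 8: 'c'
  Position 7: 'l'
  Position 6: 'a'
  Position 5: 'b'
  Position 4: 'c'
  Position 3: 'h'
  Position 2: 'h'
  Position 1: 'h'
  Position 0: 'n'
Reversed: clabchhhn

clabchhhn


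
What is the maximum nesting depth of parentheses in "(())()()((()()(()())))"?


Input: "(())()()((()()(()())))"
Tracking depth:
  Position 0 '(': depth becomes 1
  Position 1 '(': depth becomes 2
  Position 2 ')': depth becomes 1
  Position 3 ')': depth becomes 0
  Position 4 '(': depth becomes 1
  Position 5 ')': depth becomes 0
  Position 6 '(': depth becomes 1
  Position 7 ')': depth becomes 0
  Position 8 '(': depth becomes 1
  Position 9 '(': depth becomes 2
  Position 10 '(': depth becomes 3
  Position 11 ')': depth becomes 2
  Position 12 '(': depth becomes 3
  Position 13 ')': depth becomes 2
  Position 14 '(': depth becomes 3
  Position 15 '(': depth becomes 4
  Position 16 ')': depth becomes 3
  Position 17 '(': depth becomes 4
  Position 18 ')': depth becomes 3
  Position 19 ')': depth becomes 2
  Position 20 ')': depth becomes 1
  Position 21 ')': depth becomes 0
Maximum depth reached: 4

4


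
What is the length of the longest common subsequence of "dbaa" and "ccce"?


LCS of "dbaa" and "ccce"
DP table:
           c    c    c    e
      0    0    0    0    0
  d   0    0    0    0    0
  b   0    0    0    0    0
  a   0    0    0    0    0
  a   0    0    0    0    0
LCS length = dp[4][4] = 0

0


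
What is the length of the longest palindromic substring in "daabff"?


Input: "daabff"
Checking substrings for palindromes:
  [1:3] "aa" (len 2) => palindrome
  [4:6] "ff" (len 2) => palindrome
Longest palindromic substring: "aa" with length 2

2


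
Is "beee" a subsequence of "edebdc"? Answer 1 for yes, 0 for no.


Check if "beee" is a subsequence of "edebdc"
Greedy scan:
  Position 0 ('e'): no match needed
  Position 1 ('d'): no match needed
  Position 2 ('e'): no match needed
  Position 3 ('b'): matches sub[0] = 'b'
  Position 4 ('d'): no match needed
  Position 5 ('c'): no match needed
Only matched 1/4 characters => not a subsequence

0


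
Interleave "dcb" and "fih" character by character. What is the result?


Interleaving "dcb" and "fih":
  Position 0: 'd' from first, 'f' from second => "df"
  Position 1: 'c' from first, 'i' from second => "ci"
  Position 2: 'b' from first, 'h' from second => "bh"
Result: dfcibh

dfcibh


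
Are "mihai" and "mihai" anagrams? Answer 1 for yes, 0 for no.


Strings: "mihai", "mihai"
Sorted first:  ahiim
Sorted second: ahiim
Sorted forms match => anagrams

1


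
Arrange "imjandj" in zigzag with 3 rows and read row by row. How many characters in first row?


Zigzag "imjandj" into 3 rows:
Placing characters:
  'i' => row 0
  'm' => row 1
  'j' => row 2
  'a' => row 1
  'n' => row 0
  'd' => row 1
  'j' => row 2
Rows:
  Row 0: "in"
  Row 1: "mad"
  Row 2: "jj"
First row length: 2

2


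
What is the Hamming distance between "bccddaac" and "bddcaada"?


Comparing "bccddaac" and "bddcaada" position by position:
  Position 0: 'b' vs 'b' => same
  Position 1: 'c' vs 'd' => differ
  Position 2: 'c' vs 'd' => differ
  Position 3: 'd' vs 'c' => differ
  Position 4: 'd' vs 'a' => differ
  Position 5: 'a' vs 'a' => same
  Position 6: 'a' vs 'd' => differ
  Position 7: 'c' vs 'a' => differ
Total differences (Hamming distance): 6

6


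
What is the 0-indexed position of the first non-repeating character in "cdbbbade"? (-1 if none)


Input: cdbbbade
Character frequencies:
  'a': 1
  'b': 3
  'c': 1
  'd': 2
  'e': 1
Scanning left to right for freq == 1:
  Position 0 ('c'): unique! => answer = 0

0


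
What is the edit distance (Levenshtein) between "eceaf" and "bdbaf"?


Computing edit distance: "eceaf" -> "bdbaf"
DP table:
           b    d    b    a    f
      0    1    2    3    4    5
  e   1    1    2    3    4    5
  c   2    2    2    3    4    5
  e   3    3    3    3    4    5
  a   4    4    4    4    3    4
  f   5    5    5    5    4    3
Edit distance = dp[5][5] = 3

3


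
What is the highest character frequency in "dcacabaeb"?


Input: dcacabaeb
Character counts:
  'a': 3
  'b': 2
  'c': 2
  'd': 1
  'e': 1
Maximum frequency: 3

3


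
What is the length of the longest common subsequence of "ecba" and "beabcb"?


LCS of "ecba" and "beabcb"
DP table:
           b    e    a    b    c    b
      0    0    0    0    0    0    0
  e   0    0    1    1    1    1    1
  c   0    0    1    1    1    2    2
  b   0    1    1    1    2    2    3
  a   0    1    1    2    2    2    3
LCS length = dp[4][6] = 3

3


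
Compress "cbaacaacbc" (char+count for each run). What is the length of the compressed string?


Input: cbaacaacbc
Runs:
  'c' x 1 => "c1"
  'b' x 1 => "b1"
  'a' x 2 => "a2"
  'c' x 1 => "c1"
  'a' x 2 => "a2"
  'c' x 1 => "c1"
  'b' x 1 => "b1"
  'c' x 1 => "c1"
Compressed: "c1b1a2c1a2c1b1c1"
Compressed length: 16

16


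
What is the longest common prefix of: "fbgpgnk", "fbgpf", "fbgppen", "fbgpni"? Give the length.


Words: fbgpgnk, fbgpf, fbgppen, fbgpni
  Position 0: all 'f' => match
  Position 1: all 'b' => match
  Position 2: all 'g' => match
  Position 3: all 'p' => match
  Position 4: ('g', 'f', 'p', 'n') => mismatch, stop
LCP = "fbgp" (length 4)

4


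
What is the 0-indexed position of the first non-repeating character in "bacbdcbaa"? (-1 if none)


Input: bacbdcbaa
Character frequencies:
  'a': 3
  'b': 3
  'c': 2
  'd': 1
Scanning left to right for freq == 1:
  Position 0 ('b'): freq=3, skip
  Position 1 ('a'): freq=3, skip
  Position 2 ('c'): freq=2, skip
  Position 3 ('b'): freq=3, skip
  Position 4 ('d'): unique! => answer = 4

4


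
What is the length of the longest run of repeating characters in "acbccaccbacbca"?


Input: "acbccaccbacbca"
Scanning for longest run:
  Position 1 ('c'): new char, reset run to 1
  Position 2 ('b'): new char, reset run to 1
  Position 3 ('c'): new char, reset run to 1
  Position 4 ('c'): continues run of 'c', length=2
  Position 5 ('a'): new char, reset run to 1
  Position 6 ('c'): new char, reset run to 1
  Position 7 ('c'): continues run of 'c', length=2
  Position 8 ('b'): new char, reset run to 1
  Position 9 ('a'): new char, reset run to 1
  Position 10 ('c'): new char, reset run to 1
  Position 11 ('b'): new char, reset run to 1
  Position 12 ('c'): new char, reset run to 1
  Position 13 ('a'): new char, reset run to 1
Longest run: 'c' with length 2

2


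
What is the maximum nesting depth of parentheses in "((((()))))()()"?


Input: "((((()))))()()"
Tracking depth:
  Position 0 '(': depth becomes 1
  Position 1 '(': depth becomes 2
  Position 2 '(': depth becomes 3
  Position 3 '(': depth becomes 4
  Position 4 '(': depth becomes 5
  Position 5 ')': depth becomes 4
  Position 6 ')': depth becomes 3
  Position 7 ')': depth becomes 2
  Position 8 ')': depth becomes 1
  Position 9 ')': depth becomes 0
  Position 10 '(': depth becomes 1
  Position 11 ')': depth becomes 0
  Position 12 '(': depth becomes 1
  Position 13 ')': depth becomes 0
Maximum depth reached: 5

5


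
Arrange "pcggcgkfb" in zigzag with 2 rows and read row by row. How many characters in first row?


Zigzag "pcggcgkfb" into 2 rows:
Placing characters:
  'p' => row 0
  'c' => row 1
  'g' => row 0
  'g' => row 1
  'c' => row 0
  'g' => row 1
  'k' => row 0
  'f' => row 1
  'b' => row 0
Rows:
  Row 0: "pgckb"
  Row 1: "cggf"
First row length: 5

5


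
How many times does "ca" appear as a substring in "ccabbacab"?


Searching for "ca" in "ccabbacab"
Scanning each position:
  Position 0: "cc" => no
  Position 1: "ca" => MATCH
  Position 2: "ab" => no
  Position 3: "bb" => no
  Position 4: "ba" => no
  Position 5: "ac" => no
  Position 6: "ca" => MATCH
  Position 7: "ab" => no
Total occurrences: 2

2


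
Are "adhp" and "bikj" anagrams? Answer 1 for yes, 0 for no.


Strings: "adhp", "bikj"
Sorted first:  adhp
Sorted second: bijk
Differ at position 0: 'a' vs 'b' => not anagrams

0


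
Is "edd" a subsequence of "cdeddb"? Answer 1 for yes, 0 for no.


Check if "edd" is a subsequence of "cdeddb"
Greedy scan:
  Position 0 ('c'): no match needed
  Position 1 ('d'): no match needed
  Position 2 ('e'): matches sub[0] = 'e'
  Position 3 ('d'): matches sub[1] = 'd'
  Position 4 ('d'): matches sub[2] = 'd'
  Position 5 ('b'): no match needed
All 3 characters matched => is a subsequence

1


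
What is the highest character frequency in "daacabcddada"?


Input: daacabcddada
Character counts:
  'a': 5
  'b': 1
  'c': 2
  'd': 4
Maximum frequency: 5

5


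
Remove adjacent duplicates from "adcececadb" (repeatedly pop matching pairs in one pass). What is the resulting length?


Input: adcececadb
Stack-based adjacent duplicate removal:
  Read 'a': push. Stack: a
  Read 'd': push. Stack: ad
  Read 'c': push. Stack: adc
  Read 'e': push. Stack: adce
  Read 'c': push. Stack: adcec
  Read 'e': push. Stack: adcece
  Read 'c': push. Stack: adcecec
  Read 'a': push. Stack: adcececa
  Read 'd': push. Stack: adcececad
  Read 'b': push. Stack: adcececadb
Final stack: "adcececadb" (length 10)

10


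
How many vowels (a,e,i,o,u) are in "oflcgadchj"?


Input: oflcgadchj
Checking each character:
  'o' at position 0: vowel (running total: 1)
  'f' at position 1: consonant
  'l' at position 2: consonant
  'c' at position 3: consonant
  'g' at position 4: consonant
  'a' at position 5: vowel (running total: 2)
  'd' at position 6: consonant
  'c' at position 7: consonant
  'h' at position 8: consonant
  'j' at position 9: consonant
Total vowels: 2

2


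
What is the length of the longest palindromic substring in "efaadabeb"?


Input: "efaadabeb"
Checking substrings for palindromes:
  [3:6] "ada" (len 3) => palindrome
  [6:9] "beb" (len 3) => palindrome
  [2:4] "aa" (len 2) => palindrome
Longest palindromic substring: "ada" with length 3

3


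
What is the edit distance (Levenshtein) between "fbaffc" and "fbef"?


Computing edit distance: "fbaffc" -> "fbef"
DP table:
           f    b    e    f
      0    1    2    3    4
  f   1    0    1    2    3
  b   2    1    0    1    2
  a   3    2    1    1    2
  f   4    3    2    2    1
  f   5    4    3    3    2
  c   6    5    4    4    3
Edit distance = dp[6][4] = 3

3


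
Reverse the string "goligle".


Input: goligle
Reading characters right to left:
  Position 6: 'e'
  Position 5: 'l'
  Position 4: 'g'
  Position 3: 'i'
  Position 2: 'l'
  Position 1: 'o'
  Position 0: 'g'
Reversed: elgilog

elgilog


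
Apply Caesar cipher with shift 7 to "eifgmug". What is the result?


Caesar cipher: shift "eifgmug" by 7
  'e' (pos 4) + 7 = pos 11 = 'l'
  'i' (pos 8) + 7 = pos 15 = 'p'
  'f' (pos 5) + 7 = pos 12 = 'm'
  'g' (pos 6) + 7 = pos 13 = 'n'
  'm' (pos 12) + 7 = pos 19 = 't'
  'u' (pos 20) + 7 = pos 1 = 'b'
  'g' (pos 6) + 7 = pos 13 = 'n'
Result: lpmntbn

lpmntbn


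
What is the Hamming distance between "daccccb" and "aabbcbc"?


Comparing "daccccb" and "aabbcbc" position by position:
  Position 0: 'd' vs 'a' => differ
  Position 1: 'a' vs 'a' => same
  Position 2: 'c' vs 'b' => differ
  Position 3: 'c' vs 'b' => differ
  Position 4: 'c' vs 'c' => same
  Position 5: 'c' vs 'b' => differ
  Position 6: 'b' vs 'c' => differ
Total differences (Hamming distance): 5

5


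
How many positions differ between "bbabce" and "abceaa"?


Comparing "bbabce" and "abceaa" position by position:
  Position 0: 'b' vs 'a' => DIFFER
  Position 1: 'b' vs 'b' => same
  Position 2: 'a' vs 'c' => DIFFER
  Position 3: 'b' vs 'e' => DIFFER
  Position 4: 'c' vs 'a' => DIFFER
  Position 5: 'e' vs 'a' => DIFFER
Positions that differ: 5

5


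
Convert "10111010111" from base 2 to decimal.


Input: "10111010111" in base 2
Positional expansion:
  Digit '1' (value 1) x 2^10 = 1024
  Digit '0' (value 0) x 2^9 = 0
  Digit '1' (value 1) x 2^8 = 256
  Digit '1' (value 1) x 2^7 = 128
  Digit '1' (value 1) x 2^6 = 64
  Digit '0' (value 0) x 2^5 = 0
  Digit '1' (value 1) x 2^4 = 16
  Digit '0' (value 0) x 2^3 = 0
  Digit '1' (value 1) x 2^2 = 4
  Digit '1' (value 1) x 2^1 = 2
  Digit '1' (value 1) x 2^0 = 1
Sum = 1495

1495


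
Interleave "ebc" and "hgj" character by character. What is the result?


Interleaving "ebc" and "hgj":
  Position 0: 'e' from first, 'h' from second => "eh"
  Position 1: 'b' from first, 'g' from second => "bg"
  Position 2: 'c' from first, 'j' from second => "cj"
Result: ehbgcj

ehbgcj


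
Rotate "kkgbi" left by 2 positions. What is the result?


Input: "kkgbi", rotate left by 2
First 2 characters: "kk"
Remaining characters: "gbi"
Concatenate remaining + first: "gbi" + "kk" = "gbikk"

gbikk


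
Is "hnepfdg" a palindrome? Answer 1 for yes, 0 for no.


Input: hnepfdg
Reversed: gdfpenh
  Compare pos 0 ('h') with pos 6 ('g'): MISMATCH
  Compare pos 1 ('n') with pos 5 ('d'): MISMATCH
  Compare pos 2 ('e') with pos 4 ('f'): MISMATCH
Result: not a palindrome

0


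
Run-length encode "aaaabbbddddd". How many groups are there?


Input: aaaabbbddddd
Scanning for consecutive runs:
  Group 1: 'a' x 4 (positions 0-3)
  Group 2: 'b' x 3 (positions 4-6)
  Group 3: 'd' x 5 (positions 7-11)
Total groups: 3

3


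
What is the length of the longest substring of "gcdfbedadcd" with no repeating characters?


Input: "gcdfbedadcd"
Sliding window (track last position of each char):
  Position 0 ('g'): window [0,0] length 1 -- new best
  Position 1 ('c'): window [0,1] length 2 -- new best
  Position 2 ('d'): window [0,2] length 3 -- new best
  Position 3 ('f'): window [0,3] length 4 -- new best
  Position 4 ('b'): window [0,4] length 5 -- new best
  Position 5 ('e'): window [0,5] length 6 -- new best
  Position 6 ('d'): repeat (last at 2), move window start to 3
  Position 6 ('d'): window [3,6] length 4
  Position 7 ('a'): window [3,7] length 5
  Position 8 ('d'): repeat (last at 6), move window start to 7
  Position 8 ('d'): window [7,8] length 2
  Position 9 ('c'): window [7,9] length 3
  Position 10 ('d'): repeat (last at 8), move window start to 9
  Position 10 ('d'): window [9,10] length 2
Longest substring with no repeats: "gcdfbe" with length 6

6


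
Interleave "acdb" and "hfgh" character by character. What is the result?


Interleaving "acdb" and "hfgh":
  Position 0: 'a' from first, 'h' from second => "ah"
  Position 1: 'c' from first, 'f' from second => "cf"
  Position 2: 'd' from first, 'g' from second => "dg"
  Position 3: 'b' from first, 'h' from second => "bh"
Result: ahcfdgbh

ahcfdgbh


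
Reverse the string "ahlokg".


Input: ahlokg
Reading characters right to left:
  Position 5: 'g'
  Position 4: 'k'
  Position 3: 'o'
  Position 2: 'l'
  Position 1: 'h'
  Position 0: 'a'
Reversed: gkolha

gkolha


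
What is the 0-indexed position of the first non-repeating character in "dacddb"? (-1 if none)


Input: dacddb
Character frequencies:
  'a': 1
  'b': 1
  'c': 1
  'd': 3
Scanning left to right for freq == 1:
  Position 0 ('d'): freq=3, skip
  Position 1 ('a'): unique! => answer = 1

1


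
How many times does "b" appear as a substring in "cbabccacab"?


Searching for "b" in "cbabccacab"
Scanning each position:
  Position 0: "c" => no
  Position 1: "b" => MATCH
  Position 2: "a" => no
  Position 3: "b" => MATCH
  Position 4: "c" => no
  Position 5: "c" => no
  Position 6: "a" => no
  Position 7: "c" => no
  Position 8: "a" => no
  Position 9: "b" => MATCH
Total occurrences: 3

3


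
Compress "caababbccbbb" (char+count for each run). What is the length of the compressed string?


Input: caababbccbbb
Runs:
  'c' x 1 => "c1"
  'a' x 2 => "a2"
  'b' x 1 => "b1"
  'a' x 1 => "a1"
  'b' x 2 => "b2"
  'c' x 2 => "c2"
  'b' x 3 => "b3"
Compressed: "c1a2b1a1b2c2b3"
Compressed length: 14

14


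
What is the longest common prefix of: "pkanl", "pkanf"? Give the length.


Words: pkanl, pkanf
  Position 0: all 'p' => match
  Position 1: all 'k' => match
  Position 2: all 'a' => match
  Position 3: all 'n' => match
  Position 4: ('l', 'f') => mismatch, stop
LCP = "pkan" (length 4)

4


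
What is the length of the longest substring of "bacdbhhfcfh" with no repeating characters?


Input: "bacdbhhfcfh"
Sliding window (track last position of each char):
  Position 0 ('b'): window [0,0] length 1 -- new best
  Position 1 ('a'): window [0,1] length 2 -- new best
  Position 2 ('c'): window [0,2] length 3 -- new best
  Position 3 ('d'): window [0,3] length 4 -- new best
  Position 4 ('b'): repeat (last at 0), move window start to 1
  Position 4 ('b'): window [1,4] length 4
  Position 5 ('h'): window [1,5] length 5 -- new best
  Position 6 ('h'): repeat (last at 5), move window start to 6
  Position 6 ('h'): window [6,6] length 1
  Position 7 ('f'): window [6,7] length 2
  Position 8 ('c'): window [6,8] length 3
  Position 9 ('f'): repeat (last at 7), move window start to 8
  Position 9 ('f'): window [8,9] length 2
  Position 10 ('h'): window [8,10] length 3
Longest substring with no repeats: "acdbh" with length 5

5


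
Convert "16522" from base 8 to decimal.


Input: "16522" in base 8
Positional expansion:
  Digit '1' (value 1) x 8^4 = 4096
  Digit '6' (value 6) x 8^3 = 3072
  Digit '5' (value 5) x 8^2 = 320
  Digit '2' (value 2) x 8^1 = 16
  Digit '2' (value 2) x 8^0 = 2
Sum = 7506

7506


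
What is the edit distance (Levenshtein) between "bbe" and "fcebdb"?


Computing edit distance: "bbe" -> "fcebdb"
DP table:
           f    c    e    b    d    b
      0    1    2    3    4    5    6
  b   1    1    2    3    3    4    5
  b   2    2    2    3    3    4    4
  e   3    3    3    2    3    4    5
Edit distance = dp[3][6] = 5

5


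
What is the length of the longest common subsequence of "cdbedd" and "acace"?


LCS of "cdbedd" and "acace"
DP table:
           a    c    a    c    e
      0    0    0    0    0    0
  c   0    0    1    1    1    1
  d   0    0    1    1    1    1
  b   0    0    1    1    1    1
  e   0    0    1    1    1    2
  d   0    0    1    1    1    2
  d   0    0    1    1    1    2
LCS length = dp[6][5] = 2

2


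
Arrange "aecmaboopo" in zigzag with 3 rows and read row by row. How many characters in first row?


Zigzag "aecmaboopo" into 3 rows:
Placing characters:
  'a' => row 0
  'e' => row 1
  'c' => row 2
  'm' => row 1
  'a' => row 0
  'b' => row 1
  'o' => row 2
  'o' => row 1
  'p' => row 0
  'o' => row 1
Rows:
  Row 0: "aap"
  Row 1: "emboo"
  Row 2: "co"
First row length: 3

3


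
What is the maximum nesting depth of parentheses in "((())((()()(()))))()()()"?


Input: "((())((()()(()))))()()()"
Tracking depth:
  Position 0 '(': depth becomes 1
  Position 1 '(': depth becomes 2
  Position 2 '(': depth becomes 3
  Position 3 ')': depth becomes 2
  Position 4 ')': depth becomes 1
  Position 5 '(': depth becomes 2
  Position 6 '(': depth becomes 3
  Position 7 '(': depth becomes 4
  Position 8 ')': depth becomes 3
  Position 9 '(': depth becomes 4
  Position 10 ')': depth becomes 3
  Position 11 '(': depth becomes 4
  Position 12 '(': depth becomes 5
  Position 13 ')': depth becomes 4
  Position 14 ')': depth becomes 3
  Position 15 ')': depth becomes 2
  Position 16 ')': depth becomes 1
  Position 17 ')': depth becomes 0
  Position 18 '(': depth becomes 1
  Position 19 ')': depth becomes 0
  Position 20 '(': depth becomes 1
  Position 21 ')': depth becomes 0
  Position 22 '(': depth becomes 1
  Position 23 ')': depth becomes 0
Maximum depth reached: 5

5


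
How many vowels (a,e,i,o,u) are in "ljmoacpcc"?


Input: ljmoacpcc
Checking each character:
  'l' at position 0: consonant
  'j' at position 1: consonant
  'm' at position 2: consonant
  'o' at position 3: vowel (running total: 1)
  'a' at position 4: vowel (running total: 2)
  'c' at position 5: consonant
  'p' at position 6: consonant
  'c' at position 7: consonant
  'c' at position 8: consonant
Total vowels: 2

2


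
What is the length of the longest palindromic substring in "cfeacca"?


Input: "cfeacca"
Checking substrings for palindromes:
  [3:7] "acca" (len 4) => palindrome
  [4:6] "cc" (len 2) => palindrome
Longest palindromic substring: "acca" with length 4

4


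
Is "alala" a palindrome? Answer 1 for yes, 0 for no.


Input: alala
Reversed: alala
  Compare pos 0 ('a') with pos 4 ('a'): match
  Compare pos 1 ('l') with pos 3 ('l'): match
Result: palindrome

1


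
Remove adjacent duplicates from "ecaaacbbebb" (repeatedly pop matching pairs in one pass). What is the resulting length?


Input: ecaaacbbebb
Stack-based adjacent duplicate removal:
  Read 'e': push. Stack: e
  Read 'c': push. Stack: ec
  Read 'a': push. Stack: eca
  Read 'a': matches stack top 'a' => pop. Stack: ec
  Read 'a': push. Stack: eca
  Read 'c': push. Stack: ecac
  Read 'b': push. Stack: ecacb
  Read 'b': matches stack top 'b' => pop. Stack: ecac
  Read 'e': push. Stack: ecace
  Read 'b': push. Stack: ecaceb
  Read 'b': matches stack top 'b' => pop. Stack: ecace
Final stack: "ecace" (length 5)

5


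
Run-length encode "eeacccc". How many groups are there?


Input: eeacccc
Scanning for consecutive runs:
  Group 1: 'e' x 2 (positions 0-1)
  Group 2: 'a' x 1 (positions 2-2)
  Group 3: 'c' x 4 (positions 3-6)
Total groups: 3

3


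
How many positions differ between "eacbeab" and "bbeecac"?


Comparing "eacbeab" and "bbeecac" position by position:
  Position 0: 'e' vs 'b' => DIFFER
  Position 1: 'a' vs 'b' => DIFFER
  Position 2: 'c' vs 'e' => DIFFER
  Position 3: 'b' vs 'e' => DIFFER
  Position 4: 'e' vs 'c' => DIFFER
  Position 5: 'a' vs 'a' => same
  Position 6: 'b' vs 'c' => DIFFER
Positions that differ: 6

6


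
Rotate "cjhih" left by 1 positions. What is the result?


Input: "cjhih", rotate left by 1
First 1 characters: "c"
Remaining characters: "jhih"
Concatenate remaining + first: "jhih" + "c" = "jhihc"

jhihc


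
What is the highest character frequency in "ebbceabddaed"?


Input: ebbceabddaed
Character counts:
  'a': 2
  'b': 3
  'c': 1
  'd': 3
  'e': 3
Maximum frequency: 3

3


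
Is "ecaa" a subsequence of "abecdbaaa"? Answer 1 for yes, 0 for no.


Check if "ecaa" is a subsequence of "abecdbaaa"
Greedy scan:
  Position 0 ('a'): no match needed
  Position 1 ('b'): no match needed
  Position 2 ('e'): matches sub[0] = 'e'
  Position 3 ('c'): matches sub[1] = 'c'
  Position 4 ('d'): no match needed
  Position 5 ('b'): no match needed
  Position 6 ('a'): matches sub[2] = 'a'
  Position 7 ('a'): matches sub[3] = 'a'
  Position 8 ('a'): no match needed
All 4 characters matched => is a subsequence

1


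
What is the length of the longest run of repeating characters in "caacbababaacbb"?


Input: "caacbababaacbb"
Scanning for longest run:
  Position 1 ('a'): new char, reset run to 1
  Position 2 ('a'): continues run of 'a', length=2
  Position 3 ('c'): new char, reset run to 1
  Position 4 ('b'): new char, reset run to 1
  Position 5 ('a'): new char, reset run to 1
  Position 6 ('b'): new char, reset run to 1
  Position 7 ('a'): new char, reset run to 1
  Position 8 ('b'): new char, reset run to 1
  Position 9 ('a'): new char, reset run to 1
  Position 10 ('a'): continues run of 'a', length=2
  Position 11 ('c'): new char, reset run to 1
  Position 12 ('b'): new char, reset run to 1
  Position 13 ('b'): continues run of 'b', length=2
Longest run: 'a' with length 2

2


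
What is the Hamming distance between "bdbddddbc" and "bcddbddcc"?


Comparing "bdbddddbc" and "bcddbddcc" position by position:
  Position 0: 'b' vs 'b' => same
  Position 1: 'd' vs 'c' => differ
  Position 2: 'b' vs 'd' => differ
  Position 3: 'd' vs 'd' => same
  Position 4: 'd' vs 'b' => differ
  Position 5: 'd' vs 'd' => same
  Position 6: 'd' vs 'd' => same
  Position 7: 'b' vs 'c' => differ
  Position 8: 'c' vs 'c' => same
Total differences (Hamming distance): 4

4


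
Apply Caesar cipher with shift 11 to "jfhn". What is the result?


Caesar cipher: shift "jfhn" by 11
  'j' (pos 9) + 11 = pos 20 = 'u'
  'f' (pos 5) + 11 = pos 16 = 'q'
  'h' (pos 7) + 11 = pos 18 = 's'
  'n' (pos 13) + 11 = pos 24 = 'y'
Result: uqsy

uqsy


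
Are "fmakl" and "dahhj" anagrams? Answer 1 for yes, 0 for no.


Strings: "fmakl", "dahhj"
Sorted first:  afklm
Sorted second: adhhj
Differ at position 1: 'f' vs 'd' => not anagrams

0


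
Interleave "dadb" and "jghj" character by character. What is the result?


Interleaving "dadb" and "jghj":
  Position 0: 'd' from first, 'j' from second => "dj"
  Position 1: 'a' from first, 'g' from second => "ag"
  Position 2: 'd' from first, 'h' from second => "dh"
  Position 3: 'b' from first, 'j' from second => "bj"
Result: djagdhbj

djagdhbj


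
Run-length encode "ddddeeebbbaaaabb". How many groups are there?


Input: ddddeeebbbaaaabb
Scanning for consecutive runs:
  Group 1: 'd' x 4 (positions 0-3)
  Group 2: 'e' x 3 (positions 4-6)
  Group 3: 'b' x 3 (positions 7-9)
  Group 4: 'a' x 4 (positions 10-13)
  Group 5: 'b' x 2 (positions 14-15)
Total groups: 5

5


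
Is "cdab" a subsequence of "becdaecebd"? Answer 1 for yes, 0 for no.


Check if "cdab" is a subsequence of "becdaecebd"
Greedy scan:
  Position 0 ('b'): no match needed
  Position 1 ('e'): no match needed
  Position 2 ('c'): matches sub[0] = 'c'
  Position 3 ('d'): matches sub[1] = 'd'
  Position 4 ('a'): matches sub[2] = 'a'
  Position 5 ('e'): no match needed
  Position 6 ('c'): no match needed
  Position 7 ('e'): no match needed
  Position 8 ('b'): matches sub[3] = 'b'
  Position 9 ('d'): no match needed
All 4 characters matched => is a subsequence

1


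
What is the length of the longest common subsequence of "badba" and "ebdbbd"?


LCS of "badba" and "ebdbbd"
DP table:
           e    b    d    b    b    d
      0    0    0    0    0    0    0
  b   0    0    1    1    1    1    1
  a   0    0    1    1    1    1    1
  d   0    0    1    2    2    2    2
  b   0    0    1    2    3    3    3
  a   0    0    1    2    3    3    3
LCS length = dp[5][6] = 3

3


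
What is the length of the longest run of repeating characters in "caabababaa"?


Input: "caabababaa"
Scanning for longest run:
  Position 1 ('a'): new char, reset run to 1
  Position 2 ('a'): continues run of 'a', length=2
  Position 3 ('b'): new char, reset run to 1
  Position 4 ('a'): new char, reset run to 1
  Position 5 ('b'): new char, reset run to 1
  Position 6 ('a'): new char, reset run to 1
  Position 7 ('b'): new char, reset run to 1
  Position 8 ('a'): new char, reset run to 1
  Position 9 ('a'): continues run of 'a', length=2
Longest run: 'a' with length 2

2


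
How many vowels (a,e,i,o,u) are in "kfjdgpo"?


Input: kfjdgpo
Checking each character:
  'k' at position 0: consonant
  'f' at position 1: consonant
  'j' at position 2: consonant
  'd' at position 3: consonant
  'g' at position 4: consonant
  'p' at position 5: consonant
  'o' at position 6: vowel (running total: 1)
Total vowels: 1

1


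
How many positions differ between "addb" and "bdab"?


Comparing "addb" and "bdab" position by position:
  Position 0: 'a' vs 'b' => DIFFER
  Position 1: 'd' vs 'd' => same
  Position 2: 'd' vs 'a' => DIFFER
  Position 3: 'b' vs 'b' => same
Positions that differ: 2

2


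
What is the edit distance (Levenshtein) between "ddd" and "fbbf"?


Computing edit distance: "ddd" -> "fbbf"
DP table:
           f    b    b    f
      0    1    2    3    4
  d   1    1    2    3    4
  d   2    2    2    3    4
  d   3    3    3    3    4
Edit distance = dp[3][4] = 4

4


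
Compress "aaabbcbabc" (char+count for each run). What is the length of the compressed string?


Input: aaabbcbabc
Runs:
  'a' x 3 => "a3"
  'b' x 2 => "b2"
  'c' x 1 => "c1"
  'b' x 1 => "b1"
  'a' x 1 => "a1"
  'b' x 1 => "b1"
  'c' x 1 => "c1"
Compressed: "a3b2c1b1a1b1c1"
Compressed length: 14

14


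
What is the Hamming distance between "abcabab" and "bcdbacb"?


Comparing "abcabab" and "bcdbacb" position by position:
  Position 0: 'a' vs 'b' => differ
  Position 1: 'b' vs 'c' => differ
  Position 2: 'c' vs 'd' => differ
  Position 3: 'a' vs 'b' => differ
  Position 4: 'b' vs 'a' => differ
  Position 5: 'a' vs 'c' => differ
  Position 6: 'b' vs 'b' => same
Total differences (Hamming distance): 6

6


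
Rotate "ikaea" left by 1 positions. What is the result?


Input: "ikaea", rotate left by 1
First 1 characters: "i"
Remaining characters: "kaea"
Concatenate remaining + first: "kaea" + "i" = "kaeai"

kaeai


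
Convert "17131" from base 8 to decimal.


Input: "17131" in base 8
Positional expansion:
  Digit '1' (value 1) x 8^4 = 4096
  Digit '7' (value 7) x 8^3 = 3584
  Digit '1' (value 1) x 8^2 = 64
  Digit '3' (value 3) x 8^1 = 24
  Digit '1' (value 1) x 8^0 = 1
Sum = 7769

7769


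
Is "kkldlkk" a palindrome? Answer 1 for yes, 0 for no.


Input: kkldlkk
Reversed: kkldlkk
  Compare pos 0 ('k') with pos 6 ('k'): match
  Compare pos 1 ('k') with pos 5 ('k'): match
  Compare pos 2 ('l') with pos 4 ('l'): match
Result: palindrome

1


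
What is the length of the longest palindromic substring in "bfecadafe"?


Input: "bfecadafe"
Checking substrings for palindromes:
  [4:7] "ada" (len 3) => palindrome
Longest palindromic substring: "ada" with length 3

3


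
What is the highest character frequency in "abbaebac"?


Input: abbaebac
Character counts:
  'a': 3
  'b': 3
  'c': 1
  'e': 1
Maximum frequency: 3

3


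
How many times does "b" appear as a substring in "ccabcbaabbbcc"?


Searching for "b" in "ccabcbaabbbcc"
Scanning each position:
  Position 0: "c" => no
  Position 1: "c" => no
  Position 2: "a" => no
  Position 3: "b" => MATCH
  Position 4: "c" => no
  Position 5: "b" => MATCH
  Position 6: "a" => no
  Position 7: "a" => no
  Position 8: "b" => MATCH
  Position 9: "b" => MATCH
  Position 10: "b" => MATCH
  Position 11: "c" => no
  Position 12: "c" => no
Total occurrences: 5

5


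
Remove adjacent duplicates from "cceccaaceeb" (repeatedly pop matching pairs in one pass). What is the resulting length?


Input: cceccaaceeb
Stack-based adjacent duplicate removal:
  Read 'c': push. Stack: c
  Read 'c': matches stack top 'c' => pop. Stack: (empty)
  Read 'e': push. Stack: e
  Read 'c': push. Stack: ec
  Read 'c': matches stack top 'c' => pop. Stack: e
  Read 'a': push. Stack: ea
  Read 'a': matches stack top 'a' => pop. Stack: e
  Read 'c': push. Stack: ec
  Read 'e': push. Stack: ece
  Read 'e': matches stack top 'e' => pop. Stack: ec
  Read 'b': push. Stack: ecb
Final stack: "ecb" (length 3)

3


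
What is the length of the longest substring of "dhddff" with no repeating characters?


Input: "dhddff"
Sliding window (track last position of each char):
  Position 0 ('d'): window [0,0] length 1 -- new best
  Position 1 ('h'): window [0,1] length 2 -- new best
  Position 2 ('d'): repeat (last at 0), move window start to 1
  Position 2 ('d'): window [1,2] length 2
  Position 3 ('d'): repeat (last at 2), move window start to 3
  Position 3 ('d'): window [3,3] length 1
  Position 4 ('f'): window [3,4] length 2
  Position 5 ('f'): repeat (last at 4), move window start to 5
  Position 5 ('f'): window [5,5] length 1
Longest substring with no repeats: "dh" with length 2

2


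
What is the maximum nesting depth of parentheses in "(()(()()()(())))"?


Input: "(()(()()()(())))"
Tracking depth:
  Position 0 '(': depth becomes 1
  Position 1 '(': depth becomes 2
  Position 2 ')': depth becomes 1
  Position 3 '(': depth becomes 2
  Position 4 '(': depth becomes 3
  Position 5 ')': depth becomes 2
  Position 6 '(': depth becomes 3
  Position 7 ')': depth becomes 2
  Position 8 '(': depth becomes 3
  Position 9 ')': depth becomes 2
  Position 10 '(': depth becomes 3
  Position 11 '(': depth becomes 4
  Position 12 ')': depth becomes 3
  Position 13 ')': depth becomes 2
  Position 14 ')': depth becomes 1
  Position 15 ')': depth becomes 0
Maximum depth reached: 4

4


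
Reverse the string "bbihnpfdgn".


Input: bbihnpfdgn
Reading characters right to left:
  Position 9: 'n'
  Position 8: 'g'
  Position 7: 'd'
  Position 6: 'f'
  Position 5: 'p'
  Position 4: 'n'
  Position 3: 'h'
  Position 2: 'i'
  Position 1: 'b'
  Position 0: 'b'
Reversed: ngdfpnhibb

ngdfpnhibb


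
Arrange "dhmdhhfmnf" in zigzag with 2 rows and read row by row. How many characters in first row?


Zigzag "dhmdhhfmnf" into 2 rows:
Placing characters:
  'd' => row 0
  'h' => row 1
  'm' => row 0
  'd' => row 1
  'h' => row 0
  'h' => row 1
  'f' => row 0
  'm' => row 1
  'n' => row 0
  'f' => row 1
Rows:
  Row 0: "dmhfn"
  Row 1: "hdhmf"
First row length: 5

5


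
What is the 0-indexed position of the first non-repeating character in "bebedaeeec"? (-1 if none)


Input: bebedaeeec
Character frequencies:
  'a': 1
  'b': 2
  'c': 1
  'd': 1
  'e': 5
Scanning left to right for freq == 1:
  Position 0 ('b'): freq=2, skip
  Position 1 ('e'): freq=5, skip
  Position 2 ('b'): freq=2, skip
  Position 3 ('e'): freq=5, skip
  Position 4 ('d'): unique! => answer = 4

4


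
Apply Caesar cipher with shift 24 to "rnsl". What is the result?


Caesar cipher: shift "rnsl" by 24
  'r' (pos 17) + 24 = pos 15 = 'p'
  'n' (pos 13) + 24 = pos 11 = 'l'
  's' (pos 18) + 24 = pos 16 = 'q'
  'l' (pos 11) + 24 = pos 9 = 'j'
Result: plqj

plqj


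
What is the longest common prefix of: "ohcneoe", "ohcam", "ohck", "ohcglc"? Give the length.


Words: ohcneoe, ohcam, ohck, ohcglc
  Position 0: all 'o' => match
  Position 1: all 'h' => match
  Position 2: all 'c' => match
  Position 3: ('n', 'a', 'k', 'g') => mismatch, stop
LCP = "ohc" (length 3)

3


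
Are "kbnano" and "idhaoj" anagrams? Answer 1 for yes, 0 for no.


Strings: "kbnano", "idhaoj"
Sorted first:  abknno
Sorted second: adhijo
Differ at position 1: 'b' vs 'd' => not anagrams

0


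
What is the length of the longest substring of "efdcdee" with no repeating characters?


Input: "efdcdee"
Sliding window (track last position of each char):
  Position 0 ('e'): window [0,0] length 1 -- new best
  Position 1 ('f'): window [0,1] length 2 -- new best
  Position 2 ('d'): window [0,2] length 3 -- new best
  Position 3 ('c'): window [0,3] length 4 -- new best
  Position 4 ('d'): repeat (last at 2), move window start to 3
  Position 4 ('d'): window [3,4] length 2
  Position 5 ('e'): window [3,5] length 3
  Position 6 ('e'): repeat (last at 5), move window start to 6
  Position 6 ('e'): window [6,6] length 1
Longest substring with no repeats: "efdc" with length 4

4


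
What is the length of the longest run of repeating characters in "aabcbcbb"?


Input: "aabcbcbb"
Scanning for longest run:
  Position 1 ('a'): continues run of 'a', length=2
  Position 2 ('b'): new char, reset run to 1
  Position 3 ('c'): new char, reset run to 1
  Position 4 ('b'): new char, reset run to 1
  Position 5 ('c'): new char, reset run to 1
  Position 6 ('b'): new char, reset run to 1
  Position 7 ('b'): continues run of 'b', length=2
Longest run: 'a' with length 2

2


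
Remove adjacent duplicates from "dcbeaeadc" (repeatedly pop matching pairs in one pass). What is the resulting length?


Input: dcbeaeadc
Stack-based adjacent duplicate removal:
  Read 'd': push. Stack: d
  Read 'c': push. Stack: dc
  Read 'b': push. Stack: dcb
  Read 'e': push. Stack: dcbe
  Read 'a': push. Stack: dcbea
  Read 'e': push. Stack: dcbeae
  Read 'a': push. Stack: dcbeaea
  Read 'd': push. Stack: dcbeaead
  Read 'c': push. Stack: dcbeaeadc
Final stack: "dcbeaeadc" (length 9)

9
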